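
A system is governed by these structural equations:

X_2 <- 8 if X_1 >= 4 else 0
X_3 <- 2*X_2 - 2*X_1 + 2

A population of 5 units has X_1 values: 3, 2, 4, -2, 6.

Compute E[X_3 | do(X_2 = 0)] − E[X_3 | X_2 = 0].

-3.2

Every unit gets X_2=0 under the intervention. X_3 values become -4, -2, -6, 6, -10; E[X_3|do(X_2=0)] = -3.2.
E[X_3|X_2=0] averages over only the 3 units with X_2=0 (X_1 = 3, 2, -2): X_3 = -4, -2, 6, mean 0.
Difference = -3.2 − 0 = -3.2.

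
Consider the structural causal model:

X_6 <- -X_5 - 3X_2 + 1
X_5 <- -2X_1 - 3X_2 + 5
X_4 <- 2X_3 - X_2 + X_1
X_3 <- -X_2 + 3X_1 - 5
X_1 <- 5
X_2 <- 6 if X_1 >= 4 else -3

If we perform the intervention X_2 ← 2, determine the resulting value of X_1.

Under do(X_2=2), the mechanism X_2 <- 6 if X_1 >= 4 else -3 is discarded; X_2 is fixed at 2.
X_1 is not downstream of the intervention, so its value is determined by the original equations.

5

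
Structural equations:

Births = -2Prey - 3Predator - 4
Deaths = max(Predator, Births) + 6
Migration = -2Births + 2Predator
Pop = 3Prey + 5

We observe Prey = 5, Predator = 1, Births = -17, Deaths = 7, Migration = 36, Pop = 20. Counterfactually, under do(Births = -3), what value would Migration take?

do(Births=-3) replaces the equation Births = -2Prey - 3Predator - 4 with the constant Births = -3.
Migration = -2Births + 2Predator  [with Births=-3, Predator=1]  = 8

8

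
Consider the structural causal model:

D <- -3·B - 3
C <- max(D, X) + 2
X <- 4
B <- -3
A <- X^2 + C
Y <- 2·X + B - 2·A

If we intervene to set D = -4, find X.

Under do(D=-4), the mechanism D <- -3·B - 3 is discarded; D is fixed at -4.
X is not downstream of the intervention, so its value is determined by the original equations.

4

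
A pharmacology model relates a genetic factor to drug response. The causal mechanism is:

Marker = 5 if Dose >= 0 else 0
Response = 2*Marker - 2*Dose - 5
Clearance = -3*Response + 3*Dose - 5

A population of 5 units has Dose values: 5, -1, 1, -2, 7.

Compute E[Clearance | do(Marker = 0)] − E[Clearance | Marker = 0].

Every unit gets Marker=0 under the intervention. Clearance values become 55, 1, 19, -8, 73; E[Clearance|do(Marker=0)] = 28.
Conditioning on Marker=0 selects the 2 unit(s) with Dose ∈ {-1, -2}. Their Clearance values: 1, -8. Mean = -3.5.
Difference = 28 − (-3.5) = 31.5.

31.5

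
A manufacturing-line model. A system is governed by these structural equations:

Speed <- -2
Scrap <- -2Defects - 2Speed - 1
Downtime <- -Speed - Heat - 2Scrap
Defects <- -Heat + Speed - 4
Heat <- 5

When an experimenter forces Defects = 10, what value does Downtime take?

do(Defects=10) replaces the equation Defects <- -Heat + Speed - 4 with the constant Defects = 10.
Scrap = -2Defects - 2Speed - 1  [with Defects=10, Speed=-2]  = -17
Downtime = -Speed - Heat - 2Scrap  [with Speed=-2, Heat=5, Scrap=-17]  = 31

31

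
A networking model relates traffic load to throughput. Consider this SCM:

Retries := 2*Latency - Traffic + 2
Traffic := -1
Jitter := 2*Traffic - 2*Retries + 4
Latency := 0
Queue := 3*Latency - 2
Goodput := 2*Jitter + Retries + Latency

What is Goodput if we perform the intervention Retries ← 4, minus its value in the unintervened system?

Under do(Retries=4), the mechanism Retries := 2*Latency - Traffic + 2 is discarded; Retries is fixed at 4.
Jitter = 2*Traffic - 2*Retries + 4  [with Traffic=-1, Retries=4]  = -6
Goodput = 2*Jitter + Retries + Latency  [with Jitter=-6, Retries=4, Latency=0]  = -8
Without intervention: Retries = 2*Latency - Traffic + 2  [with Latency=0, Traffic=-1]  = 3; Jitter = 2*Traffic - 2*Retries + 4  [with Traffic=-1, Retries=3]  = -4; Goodput = 2*Jitter + Retries + Latency  [with Jitter=-4, Retries=3, Latency=0]  = -5.
Change = -8 − (-5) = -3.

-3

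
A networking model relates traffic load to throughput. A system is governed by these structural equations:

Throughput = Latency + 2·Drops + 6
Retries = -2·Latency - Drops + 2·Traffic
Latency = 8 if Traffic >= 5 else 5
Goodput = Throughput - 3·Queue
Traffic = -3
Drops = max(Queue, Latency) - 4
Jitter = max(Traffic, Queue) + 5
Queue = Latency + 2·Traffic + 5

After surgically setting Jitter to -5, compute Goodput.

1

Intervening sets Jitter = -5 and removes its equation (Jitter = max(Traffic, Queue) + 5).
Goodput is not downstream of the intervention, so its value is determined by the original equations.
Latency = 8 if Traffic >= 5 else 5  [with Traffic=-3]  = 5
Queue = Latency + 2·Traffic + 5  [with Latency=5, Traffic=-3]  = 4
Drops = max(Queue, Latency) - 4  [with Queue=4, Latency=5]  = 1
Throughput = Latency + 2·Drops + 6  [with Latency=5, Drops=1]  = 13
Goodput = Throughput - 3·Queue  [with Throughput=13, Queue=4]  = 1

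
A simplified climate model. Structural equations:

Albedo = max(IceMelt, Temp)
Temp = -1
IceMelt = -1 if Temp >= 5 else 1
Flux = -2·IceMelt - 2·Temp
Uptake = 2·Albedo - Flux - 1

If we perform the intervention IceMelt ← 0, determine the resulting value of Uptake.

-3

do(IceMelt=0) replaces the equation IceMelt = -1 if Temp >= 5 else 1 with the constant IceMelt = 0.
Albedo = max(IceMelt, Temp)  [with IceMelt=0, Temp=-1]  = 0
Flux = -2·IceMelt - 2·Temp  [with IceMelt=0, Temp=-1]  = 2
Uptake = 2·Albedo - Flux - 1  [with Albedo=0, Flux=2]  = -3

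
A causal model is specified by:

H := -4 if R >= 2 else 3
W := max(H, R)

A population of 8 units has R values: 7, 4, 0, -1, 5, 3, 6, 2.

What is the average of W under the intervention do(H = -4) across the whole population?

3.25

The intervention sets H=-4 in all 8 units regardless of R. Recomputing W per unit gives 7, 4, 0, -1, 5, 3, 6, 2; average 3.25.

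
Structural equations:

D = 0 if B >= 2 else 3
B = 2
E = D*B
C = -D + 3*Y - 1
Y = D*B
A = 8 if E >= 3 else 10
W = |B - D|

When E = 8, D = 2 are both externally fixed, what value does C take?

9

The joint intervention fixes E = 8, D = 2, removing each variable's own equation.
Y = D*B  [with D=2, B=2]  = 4
C = -D + 3*Y - 1  [with D=2, Y=4]  = 9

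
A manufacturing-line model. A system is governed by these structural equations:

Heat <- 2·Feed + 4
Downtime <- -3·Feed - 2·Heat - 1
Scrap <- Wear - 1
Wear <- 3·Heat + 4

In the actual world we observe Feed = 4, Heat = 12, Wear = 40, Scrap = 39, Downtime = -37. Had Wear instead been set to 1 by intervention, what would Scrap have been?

0

The intervention breaks the incoming arrows to Wear: Wear <- 3·Heat + 4 no longer applies, and Wear = 1.
Scrap = Wear - 1  [with Wear=1]  = 0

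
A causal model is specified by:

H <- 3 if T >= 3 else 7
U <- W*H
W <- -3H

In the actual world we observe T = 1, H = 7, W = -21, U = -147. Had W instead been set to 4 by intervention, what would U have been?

The intervention breaks the incoming arrows to W: W <- -3H no longer applies, and W = 4.
H = 3 if T >= 3 else 7  [with T=1]  = 7
U = W*H  [with W=4, H=7]  = 28

28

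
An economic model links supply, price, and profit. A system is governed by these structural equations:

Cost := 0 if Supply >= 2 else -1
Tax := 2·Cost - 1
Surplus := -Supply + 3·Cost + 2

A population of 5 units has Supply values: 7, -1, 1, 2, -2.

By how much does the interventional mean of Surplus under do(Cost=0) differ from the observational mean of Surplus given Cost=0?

3.1

The intervention sets Cost=0 in all 5 units regardless of Supply. Recomputing Surplus per unit gives -5, 3, 1, 0, 4; average 0.6.
Conditioning on Cost=0 selects the 2 unit(s) with Supply ∈ {7, 2}. Their Surplus values: -5, 0. Mean = -2.5.
Difference = 0.6 − (-2.5) = 3.1.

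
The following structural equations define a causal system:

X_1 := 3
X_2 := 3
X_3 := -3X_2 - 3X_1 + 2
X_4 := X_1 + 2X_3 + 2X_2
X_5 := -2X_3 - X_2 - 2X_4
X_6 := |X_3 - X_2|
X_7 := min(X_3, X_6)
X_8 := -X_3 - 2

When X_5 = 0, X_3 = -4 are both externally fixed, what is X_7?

-4

The joint intervention fixes X_5 = 0, X_3 = -4, removing each variable's own equation.
X_6 = |X_3 - X_2|  [with X_3=-4, X_2=3]  = 7
X_7 = min(X_3, X_6)  [with X_3=-4, X_6=7]  = -4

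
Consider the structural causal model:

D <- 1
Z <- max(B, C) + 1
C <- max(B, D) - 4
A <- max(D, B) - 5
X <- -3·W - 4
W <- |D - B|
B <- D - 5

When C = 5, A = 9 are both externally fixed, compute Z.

6

The joint intervention fixes C = 5, A = 9, removing each variable's own equation.
B = D - 5  [with D=1]  = -4
Z = max(B, C) + 1  [with B=-4, C=5]  = 6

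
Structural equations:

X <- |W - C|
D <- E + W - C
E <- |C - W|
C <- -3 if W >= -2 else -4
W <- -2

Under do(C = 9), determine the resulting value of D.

do(C=9) replaces the equation C <- -3 if W >= -2 else -4 with the constant C = 9.
E = |C - W|  [with C=9, W=-2]  = 11
D = E + W - C  [with E=11, W=-2, C=9]  = 0

0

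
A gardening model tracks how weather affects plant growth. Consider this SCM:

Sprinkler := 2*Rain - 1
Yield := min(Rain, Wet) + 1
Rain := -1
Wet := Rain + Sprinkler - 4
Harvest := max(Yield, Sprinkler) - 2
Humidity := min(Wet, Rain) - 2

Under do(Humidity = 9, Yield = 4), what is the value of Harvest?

2

The joint intervention fixes Humidity = 9, Yield = 4, removing each variable's own equation.
Sprinkler = 2*Rain - 1  [with Rain=-1]  = -3
Harvest = max(Yield, Sprinkler) - 2  [with Yield=4, Sprinkler=-3]  = 2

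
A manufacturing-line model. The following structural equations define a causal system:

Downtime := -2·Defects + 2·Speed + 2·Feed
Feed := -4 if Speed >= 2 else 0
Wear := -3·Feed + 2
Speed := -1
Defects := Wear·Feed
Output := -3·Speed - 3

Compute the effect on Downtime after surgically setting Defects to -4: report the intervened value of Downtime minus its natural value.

Under do(Defects=-4), the mechanism Defects := Wear·Feed is discarded; Defects is fixed at -4.
Feed = -4 if Speed >= 2 else 0  [with Speed=-1]  = 0
Downtime = -2·Defects + 2·Speed + 2·Feed  [with Defects=-4, Speed=-1, Feed=0]  = 6
Without intervention: Feed = -4 if Speed >= 2 else 0  [with Speed=-1]  = 0; Wear = -3·Feed + 2  [with Feed=0]  = 2; Defects = Wear·Feed  [with Wear=2, Feed=0]  = 0; Downtime = -2·Defects + 2·Speed + 2·Feed  [with Defects=0, Speed=-1, Feed=0]  = -2.
Change = 6 − (-2) = 8.

8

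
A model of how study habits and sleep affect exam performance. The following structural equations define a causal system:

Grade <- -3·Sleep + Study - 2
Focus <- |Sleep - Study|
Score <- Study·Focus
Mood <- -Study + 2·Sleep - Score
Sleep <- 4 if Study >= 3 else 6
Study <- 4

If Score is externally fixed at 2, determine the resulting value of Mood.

Intervening sets Score = 2 and removes its equation (Score <- Study·Focus).
Sleep = 4 if Study >= 3 else 6  [with Study=4]  = 4
Mood = -Study + 2·Sleep - Score  [with Study=4, Sleep=4, Score=2]  = 2

2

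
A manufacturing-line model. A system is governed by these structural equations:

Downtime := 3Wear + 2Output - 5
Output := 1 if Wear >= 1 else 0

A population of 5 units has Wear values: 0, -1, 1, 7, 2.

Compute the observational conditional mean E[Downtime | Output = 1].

E[Downtime|Output=1] averages over only the 3 units with Output=1 (Wear = 1, 7, 2): Downtime = 0, 18, 3, mean 7.

7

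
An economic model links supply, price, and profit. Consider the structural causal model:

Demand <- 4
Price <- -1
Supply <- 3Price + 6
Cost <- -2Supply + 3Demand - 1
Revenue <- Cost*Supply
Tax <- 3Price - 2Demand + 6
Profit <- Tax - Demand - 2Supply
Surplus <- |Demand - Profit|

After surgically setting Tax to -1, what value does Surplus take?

Intervening sets Tax = -1 and removes its equation (Tax <- 3Price - 2Demand + 6).
Supply = 3Price + 6  [with Price=-1]  = 3
Profit = Tax - Demand - 2Supply  [with Tax=-1, Demand=4, Supply=3]  = -11
Surplus = |Demand - Profit|  [with Demand=4, Profit=-11]  = 15

15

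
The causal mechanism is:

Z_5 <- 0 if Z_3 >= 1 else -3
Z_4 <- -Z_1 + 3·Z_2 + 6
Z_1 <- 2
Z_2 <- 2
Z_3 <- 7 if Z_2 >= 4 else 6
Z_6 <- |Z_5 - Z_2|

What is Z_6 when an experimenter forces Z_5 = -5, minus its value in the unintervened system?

5

The intervention breaks the incoming arrows to Z_5: Z_5 <- 0 if Z_3 >= 1 else -3 no longer applies, and Z_5 = -5.
Z_6 = |Z_5 - Z_2|  [with Z_5=-5, Z_2=2]  = 7
Without intervention: Z_3 = 7 if Z_2 >= 4 else 6  [with Z_2=2]  = 6; Z_5 = 0 if Z_3 >= 1 else -3  [with Z_3=6]  = 0; Z_6 = |Z_5 - Z_2|  [with Z_5=0, Z_2=2]  = 2.
Change = 7 − 2 = 5.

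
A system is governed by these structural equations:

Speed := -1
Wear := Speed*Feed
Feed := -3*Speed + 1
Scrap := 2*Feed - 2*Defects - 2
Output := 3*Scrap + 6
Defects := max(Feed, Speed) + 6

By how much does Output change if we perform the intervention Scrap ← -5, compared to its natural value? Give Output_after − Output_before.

The intervention breaks the incoming arrows to Scrap: Scrap := 2*Feed - 2*Defects - 2 no longer applies, and Scrap = -5.
Output = 3*Scrap + 6  [with Scrap=-5]  = -9
Without intervention: Feed = -3*Speed + 1  [with Speed=-1]  = 4; Defects = max(Feed, Speed) + 6  [with Feed=4, Speed=-1]  = 10; Scrap = 2*Feed - 2*Defects - 2  [with Feed=4, Defects=10]  = -14; Output = 3*Scrap + 6  [with Scrap=-14]  = -36.
Change = -9 − (-36) = 27.

27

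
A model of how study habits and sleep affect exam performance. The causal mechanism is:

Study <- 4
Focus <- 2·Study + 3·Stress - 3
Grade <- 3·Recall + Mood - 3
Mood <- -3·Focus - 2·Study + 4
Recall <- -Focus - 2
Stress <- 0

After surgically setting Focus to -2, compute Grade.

-1

The intervention breaks the incoming arrows to Focus: Focus <- 2·Study + 3·Stress - 3 no longer applies, and Focus = -2.
Mood = -3·Focus - 2·Study + 4  [with Focus=-2, Study=4]  = 2
Recall = -Focus - 2  [with Focus=-2]  = 0
Grade = 3·Recall + Mood - 3  [with Recall=0, Mood=2]  = -1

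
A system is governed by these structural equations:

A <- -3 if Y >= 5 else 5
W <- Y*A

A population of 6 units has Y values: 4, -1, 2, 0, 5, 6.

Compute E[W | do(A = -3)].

-8

Every unit gets A=-3 under the intervention. W values become -12, 3, -6, 0, -15, -18; E[W|do(A=-3)] = -8.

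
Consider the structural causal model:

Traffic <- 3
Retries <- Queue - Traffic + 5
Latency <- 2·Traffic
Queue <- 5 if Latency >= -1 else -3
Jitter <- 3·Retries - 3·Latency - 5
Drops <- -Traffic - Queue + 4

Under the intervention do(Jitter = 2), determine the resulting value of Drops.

do(Jitter=2) replaces the equation Jitter <- 3·Retries - 3·Latency - 5 with the constant Jitter = 2.
No directed path runs from Jitter to Drops, so Drops keeps its natural value.
Latency = 2·Traffic  [with Traffic=3]  = 6
Queue = 5 if Latency >= -1 else -3  [with Latency=6]  = 5
Drops = -Traffic - Queue + 4  [with Traffic=3, Queue=5]  = -4

-4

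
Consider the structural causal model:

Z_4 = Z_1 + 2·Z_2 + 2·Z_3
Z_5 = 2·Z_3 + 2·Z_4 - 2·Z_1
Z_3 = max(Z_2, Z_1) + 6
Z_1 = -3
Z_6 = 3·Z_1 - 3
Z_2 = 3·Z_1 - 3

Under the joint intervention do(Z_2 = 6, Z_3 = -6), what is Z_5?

Under do(Z_2 = 6, Z_3 = -6), each intervened variable's structural equation is replaced by its fixed value.
Z_4 = Z_1 + 2·Z_2 + 2·Z_3  [with Z_1=-3, Z_2=6, Z_3=-6]  = -3
Z_5 = 2·Z_3 + 2·Z_4 - 2·Z_1  [with Z_3=-6, Z_4=-3, Z_1=-3]  = -12

-12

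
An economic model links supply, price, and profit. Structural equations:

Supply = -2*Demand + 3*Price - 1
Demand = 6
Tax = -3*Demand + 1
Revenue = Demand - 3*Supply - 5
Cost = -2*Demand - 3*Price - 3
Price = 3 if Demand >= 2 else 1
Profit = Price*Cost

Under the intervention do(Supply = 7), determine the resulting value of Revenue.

-20

do(Supply=7) replaces the equation Supply = -2*Demand + 3*Price - 1 with the constant Supply = 7.
Revenue = Demand - 3*Supply - 5  [with Demand=6, Supply=7]  = -20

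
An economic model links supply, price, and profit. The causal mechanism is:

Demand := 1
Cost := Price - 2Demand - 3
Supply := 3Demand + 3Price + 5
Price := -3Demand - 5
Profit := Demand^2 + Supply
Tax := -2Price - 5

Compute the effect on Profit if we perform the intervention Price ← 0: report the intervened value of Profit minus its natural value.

24

Under do(Price=0), the mechanism Price := -3Demand - 5 is discarded; Price is fixed at 0.
Supply = 3Demand + 3Price + 5  [with Demand=1, Price=0]  = 8
Profit = Demand^2 + Supply  [with Demand=1, Supply=8]  = 9
Without intervention: Price = -3Demand - 5  [with Demand=1]  = -8; Supply = 3Demand + 3Price + 5  [with Demand=1, Price=-8]  = -16; Profit = Demand^2 + Supply  [with Demand=1, Supply=-16]  = -15.
Change = 9 − (-15) = 24.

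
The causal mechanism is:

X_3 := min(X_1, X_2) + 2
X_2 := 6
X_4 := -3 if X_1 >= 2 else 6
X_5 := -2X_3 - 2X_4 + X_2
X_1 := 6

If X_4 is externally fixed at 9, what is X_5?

-28

Intervening sets X_4 = 9 and removes its equation (X_4 := -3 if X_1 >= 2 else 6).
X_3 = min(X_1, X_2) + 2  [with X_1=6, X_2=6]  = 8
X_5 = -2X_3 - 2X_4 + X_2  [with X_3=8, X_4=9, X_2=6]  = -28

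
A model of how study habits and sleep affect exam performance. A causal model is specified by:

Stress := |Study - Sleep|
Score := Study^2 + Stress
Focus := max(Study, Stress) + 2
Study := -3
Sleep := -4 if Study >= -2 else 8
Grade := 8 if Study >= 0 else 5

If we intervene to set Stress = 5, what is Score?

do(Stress=5) replaces the equation Stress := |Study - Sleep| with the constant Stress = 5.
Score = Study^2 + Stress  [with Study=-3, Stress=5]  = 14

14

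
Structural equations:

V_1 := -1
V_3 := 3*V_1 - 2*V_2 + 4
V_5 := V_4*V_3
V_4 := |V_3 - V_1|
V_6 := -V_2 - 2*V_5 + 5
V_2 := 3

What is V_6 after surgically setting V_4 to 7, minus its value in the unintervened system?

Under do(V_4=7), the mechanism V_4 := |V_3 - V_1| is discarded; V_4 is fixed at 7.
V_3 = 3*V_1 - 2*V_2 + 4  [with V_1=-1, V_2=3]  = -5
V_5 = V_4*V_3  [with V_4=7, V_3=-5]  = -35
V_6 = -V_2 - 2*V_5 + 5  [with V_2=3, V_5=-35]  = 72
Without intervention: V_3 = 3*V_1 - 2*V_2 + 4  [with V_1=-1, V_2=3]  = -5; V_4 = |V_3 - V_1|  [with V_3=-5, V_1=-1]  = 4; V_5 = V_4*V_3  [with V_4=4, V_3=-5]  = -20; V_6 = -V_2 - 2*V_5 + 5  [with V_2=3, V_5=-20]  = 42.
Change = 72 − 42 = 30.

30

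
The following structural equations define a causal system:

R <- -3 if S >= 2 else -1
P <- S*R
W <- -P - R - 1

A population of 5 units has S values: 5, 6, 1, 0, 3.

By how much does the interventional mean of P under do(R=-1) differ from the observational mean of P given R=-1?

The intervention sets R=-1 in all 5 units regardless of S. Recomputing P per unit gives -5, -6, -1, 0, -3; average -3.
Observing R=-1 restricts to units where R's equation naturally yields -1: S ∈ {1, 0}. In that subpopulation P = -1, 0, mean -0.5.
Difference = -3 − (-0.5) = -2.5.

-2.5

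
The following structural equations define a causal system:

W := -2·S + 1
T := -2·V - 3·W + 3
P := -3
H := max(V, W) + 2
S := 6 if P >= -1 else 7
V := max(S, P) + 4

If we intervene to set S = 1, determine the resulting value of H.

7

do(S=1) replaces the equation S := 6 if P >= -1 else 7 with the constant S = 1.
W = -2·S + 1  [with S=1]  = -1
V = max(S, P) + 4  [with S=1, P=-3]  = 5
H = max(V, W) + 2  [with V=5, W=-1]  = 7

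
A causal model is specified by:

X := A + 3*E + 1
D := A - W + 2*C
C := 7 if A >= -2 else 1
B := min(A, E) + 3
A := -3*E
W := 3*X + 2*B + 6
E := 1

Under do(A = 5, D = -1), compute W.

41

Under do(A = 5, D = -1), each intervened variable's structural equation is replaced by its fixed value.
X = A + 3*E + 1  [with A=5, E=1]  = 9
B = min(A, E) + 3  [with A=5, E=1]  = 4
W = 3*X + 2*B + 6  [with X=9, B=4]  = 41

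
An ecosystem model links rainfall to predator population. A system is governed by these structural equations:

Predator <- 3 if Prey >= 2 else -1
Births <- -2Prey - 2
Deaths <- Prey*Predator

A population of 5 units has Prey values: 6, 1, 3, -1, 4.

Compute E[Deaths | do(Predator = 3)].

Under do(Predator=3), Predator's equation is replaced by Predator=3 for every unit. Per-unit Deaths: 18, 3, 9, -3, 12. Mean = 7.8.

7.8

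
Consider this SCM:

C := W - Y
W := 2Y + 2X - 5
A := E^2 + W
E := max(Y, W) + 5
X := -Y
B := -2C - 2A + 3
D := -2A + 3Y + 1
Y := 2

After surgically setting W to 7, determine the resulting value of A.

151

The intervention breaks the incoming arrows to W: W := 2Y + 2X - 5 no longer applies, and W = 7.
E = max(Y, W) + 5  [with Y=2, W=7]  = 12
A = E^2 + W  [with E=12, W=7]  = 151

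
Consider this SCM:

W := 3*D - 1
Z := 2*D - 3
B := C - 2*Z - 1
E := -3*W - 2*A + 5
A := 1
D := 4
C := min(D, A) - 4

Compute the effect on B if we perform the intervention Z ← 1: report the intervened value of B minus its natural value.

8

The intervention breaks the incoming arrows to Z: Z := 2*D - 3 no longer applies, and Z = 1.
C = min(D, A) - 4  [with D=4, A=1]  = -3
B = C - 2*Z - 1  [with C=-3, Z=1]  = -6
Without intervention: Z = 2*D - 3  [with D=4]  = 5; C = min(D, A) - 4  [with D=4, A=1]  = -3; B = C - 2*Z - 1  [with C=-3, Z=5]  = -14.
Change = -6 − (-14) = 8.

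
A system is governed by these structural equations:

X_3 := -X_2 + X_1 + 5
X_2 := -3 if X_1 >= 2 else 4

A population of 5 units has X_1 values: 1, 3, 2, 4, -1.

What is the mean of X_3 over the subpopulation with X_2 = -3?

Observing X_2=-3 restricts to units where X_2's equation naturally yields -3: X_1 ∈ {3, 2, 4}. In that subpopulation X_3 = 11, 10, 12, mean 11.

11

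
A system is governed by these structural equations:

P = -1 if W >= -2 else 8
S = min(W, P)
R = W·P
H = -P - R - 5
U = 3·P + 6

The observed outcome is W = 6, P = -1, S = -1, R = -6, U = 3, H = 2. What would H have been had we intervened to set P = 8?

Under do(P=8), the mechanism P = -1 if W >= -2 else 8 is discarded; P is fixed at 8.
R = W·P  [with W=6, P=8]  = 48
H = -P - R - 5  [with P=8, R=48]  = -61

-61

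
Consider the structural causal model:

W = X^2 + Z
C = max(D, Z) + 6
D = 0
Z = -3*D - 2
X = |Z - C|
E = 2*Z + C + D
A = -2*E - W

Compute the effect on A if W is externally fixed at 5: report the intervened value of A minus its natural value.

57

Under do(W=5), the mechanism W = X^2 + Z is discarded; W is fixed at 5.
Z = -3*D - 2  [with D=0]  = -2
C = max(D, Z) + 6  [with D=0, Z=-2]  = 6
E = 2*Z + C + D  [with Z=-2, C=6, D=0]  = 2
A = -2*E - W  [with E=2, W=5]  = -9
Without intervention: Z = -3*D - 2  [with D=0]  = -2; C = max(D, Z) + 6  [with D=0, Z=-2]  = 6; X = |Z - C|  [with Z=-2, C=6]  = 8; W = X^2 + Z  [with X=8, Z=-2]  = 62; E = 2*Z + C + D  [with Z=-2, C=6, D=0]  = 2; A = -2*E - W  [with E=2, W=62]  = -66.
Change = -9 − (-66) = 57.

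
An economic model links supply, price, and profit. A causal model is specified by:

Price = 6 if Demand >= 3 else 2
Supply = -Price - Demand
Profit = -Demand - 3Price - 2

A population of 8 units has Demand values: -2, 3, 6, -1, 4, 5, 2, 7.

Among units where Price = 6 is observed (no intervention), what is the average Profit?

Observing Price=6 restricts to units where Price's equation naturally yields 6: Demand ∈ {3, 6, 4, 5, 7}. In that subpopulation Profit = -23, -26, -24, -25, -27, mean -25.

-25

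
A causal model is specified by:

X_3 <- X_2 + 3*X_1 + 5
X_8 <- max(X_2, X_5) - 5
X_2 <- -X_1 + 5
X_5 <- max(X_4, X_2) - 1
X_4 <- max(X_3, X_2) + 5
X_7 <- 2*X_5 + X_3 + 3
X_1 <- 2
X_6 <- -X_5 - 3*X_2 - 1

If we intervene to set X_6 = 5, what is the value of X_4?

do(X_6=5) replaces the equation X_6 <- -X_5 - 3*X_2 - 1 with the constant X_6 = 5.
No directed path runs from X_6 to X_4, so X_4 keeps its natural value.
X_2 = -X_1 + 5  [with X_1=2]  = 3
X_3 = X_2 + 3*X_1 + 5  [with X_2=3, X_1=2]  = 14
X_4 = max(X_3, X_2) + 5  [with X_3=14, X_2=3]  = 19

19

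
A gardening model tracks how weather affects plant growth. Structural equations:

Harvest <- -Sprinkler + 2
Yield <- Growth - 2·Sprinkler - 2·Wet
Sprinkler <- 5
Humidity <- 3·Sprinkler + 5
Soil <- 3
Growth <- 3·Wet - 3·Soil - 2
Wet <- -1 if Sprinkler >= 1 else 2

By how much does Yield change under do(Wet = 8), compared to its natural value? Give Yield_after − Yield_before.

The intervention breaks the incoming arrows to Wet: Wet <- -1 if Sprinkler >= 1 else 2 no longer applies, and Wet = 8.
Growth = 3·Wet - 3·Soil - 2  [with Wet=8, Soil=3]  = 13
Yield = Growth - 2·Sprinkler - 2·Wet  [with Growth=13, Sprinkler=5, Wet=8]  = -13
Without intervention: Wet = -1 if Sprinkler >= 1 else 2  [with Sprinkler=5]  = -1; Growth = 3·Wet - 3·Soil - 2  [with Wet=-1, Soil=3]  = -14; Yield = Growth - 2·Sprinkler - 2·Wet  [with Growth=-14, Sprinkler=5, Wet=-1]  = -22.
Change = -13 − (-22) = 9.

9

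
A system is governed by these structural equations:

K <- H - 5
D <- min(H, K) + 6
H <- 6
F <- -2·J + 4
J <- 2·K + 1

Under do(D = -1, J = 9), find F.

-14

Setting D = -1, J = 9 by intervention discards those variables' equations.
F = -2·J + 4  [with J=9]  = -14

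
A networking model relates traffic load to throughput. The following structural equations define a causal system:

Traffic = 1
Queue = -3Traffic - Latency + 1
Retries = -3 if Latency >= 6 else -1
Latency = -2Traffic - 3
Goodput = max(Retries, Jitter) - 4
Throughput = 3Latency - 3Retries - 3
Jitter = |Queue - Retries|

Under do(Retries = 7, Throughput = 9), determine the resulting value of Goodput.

3

Setting Retries = 7, Throughput = 9 by intervention discards those variables' equations.
Latency = -2Traffic - 3  [with Traffic=1]  = -5
Queue = -3Traffic - Latency + 1  [with Traffic=1, Latency=-5]  = 3
Jitter = |Queue - Retries|  [with Queue=3, Retries=7]  = 4
Goodput = max(Retries, Jitter) - 4  [with Retries=7, Jitter=4]  = 3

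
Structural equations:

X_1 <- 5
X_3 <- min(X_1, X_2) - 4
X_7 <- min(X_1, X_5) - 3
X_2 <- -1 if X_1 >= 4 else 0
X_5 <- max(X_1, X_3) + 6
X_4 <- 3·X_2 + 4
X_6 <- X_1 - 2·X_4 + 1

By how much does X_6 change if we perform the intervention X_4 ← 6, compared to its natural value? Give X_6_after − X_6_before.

-10

Under do(X_4=6), the mechanism X_4 <- 3·X_2 + 4 is discarded; X_4 is fixed at 6.
X_6 = X_1 - 2·X_4 + 1  [with X_1=5, X_4=6]  = -6
Without intervention: X_2 = -1 if X_1 >= 4 else 0  [with X_1=5]  = -1; X_4 = 3·X_2 + 4  [with X_2=-1]  = 1; X_6 = X_1 - 2·X_4 + 1  [with X_1=5, X_4=1]  = 4.
Change = -6 − 4 = -10.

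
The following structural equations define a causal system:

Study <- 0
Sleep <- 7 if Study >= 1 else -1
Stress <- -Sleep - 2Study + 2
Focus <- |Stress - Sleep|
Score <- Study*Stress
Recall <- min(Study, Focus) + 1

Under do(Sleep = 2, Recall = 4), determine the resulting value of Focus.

The joint intervention fixes Sleep = 2, Recall = 4, removing each variable's own equation.
Stress = -Sleep - 2Study + 2  [with Sleep=2, Study=0]  = 0
Focus = |Stress - Sleep|  [with Stress=0, Sleep=2]  = 2

2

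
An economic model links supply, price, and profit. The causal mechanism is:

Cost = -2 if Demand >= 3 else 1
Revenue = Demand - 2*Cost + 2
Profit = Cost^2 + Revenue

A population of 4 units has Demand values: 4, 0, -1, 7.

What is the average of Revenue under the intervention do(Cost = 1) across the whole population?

2.5

do(Cost=1) breaks Cost's dependence on Demand. With Cost=1 fixed, Revenue across the units is 4, 0, -1, 7, mean 2.5.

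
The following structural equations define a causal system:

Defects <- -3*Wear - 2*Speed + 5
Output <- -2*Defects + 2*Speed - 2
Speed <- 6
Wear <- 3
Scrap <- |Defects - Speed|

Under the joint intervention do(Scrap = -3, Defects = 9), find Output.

The joint intervention fixes Scrap = -3, Defects = 9, removing each variable's own equation.
Output = -2*Defects + 2*Speed - 2  [with Defects=9, Speed=6]  = -8

-8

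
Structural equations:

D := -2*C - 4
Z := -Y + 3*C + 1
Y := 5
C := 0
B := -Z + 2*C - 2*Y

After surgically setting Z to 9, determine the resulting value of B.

do(Z=9) replaces the equation Z := -Y + 3*C + 1 with the constant Z = 9.
B = -Z + 2*C - 2*Y  [with Z=9, C=0, Y=5]  = -19

-19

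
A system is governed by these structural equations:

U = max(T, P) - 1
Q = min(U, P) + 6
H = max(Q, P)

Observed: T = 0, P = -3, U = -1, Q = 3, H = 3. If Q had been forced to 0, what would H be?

0

Intervening sets Q = 0 and removes its equation (Q = min(U, P) + 6).
H = max(Q, P)  [with Q=0, P=-3]  = 0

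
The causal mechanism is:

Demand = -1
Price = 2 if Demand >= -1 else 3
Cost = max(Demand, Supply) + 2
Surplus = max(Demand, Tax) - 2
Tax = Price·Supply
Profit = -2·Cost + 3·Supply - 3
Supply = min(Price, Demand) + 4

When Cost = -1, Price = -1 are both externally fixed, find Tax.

The joint intervention fixes Cost = -1, Price = -1, removing each variable's own equation.
Supply = min(Price, Demand) + 4  [with Price=-1, Demand=-1]  = 3
Tax = Price·Supply  [with Price=-1, Supply=3]  = -3

-3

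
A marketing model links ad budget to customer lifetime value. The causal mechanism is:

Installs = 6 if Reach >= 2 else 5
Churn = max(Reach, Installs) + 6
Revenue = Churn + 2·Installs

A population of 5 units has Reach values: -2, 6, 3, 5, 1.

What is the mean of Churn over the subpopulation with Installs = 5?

Conditioning on Installs=5 selects the 2 unit(s) with Reach ∈ {-2, 1}. Their Churn values: 11, 11. Mean = 11.

11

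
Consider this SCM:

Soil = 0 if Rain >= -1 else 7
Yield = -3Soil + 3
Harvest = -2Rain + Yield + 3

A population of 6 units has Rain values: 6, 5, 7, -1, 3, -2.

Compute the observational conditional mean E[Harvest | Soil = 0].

-2

E[Harvest|Soil=0] averages over only the 5 units with Soil=0 (Rain = 6, 5, 7, -1, 3): Harvest = -6, -4, -8, 8, 0, mean -2.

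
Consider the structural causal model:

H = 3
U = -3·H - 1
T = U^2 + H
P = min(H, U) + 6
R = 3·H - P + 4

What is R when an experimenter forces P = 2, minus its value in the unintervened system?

-6

Intervening sets P = 2 and removes its equation (P = min(H, U) + 6).
R = 3·H - P + 4  [with H=3, P=2]  = 11
Without intervention: U = -3·H - 1  [with H=3]  = -10; P = min(H, U) + 6  [with H=3, U=-10]  = -4; R = 3·H - P + 4  [with H=3, P=-4]  = 17.
Change = 11 − 17 = -6.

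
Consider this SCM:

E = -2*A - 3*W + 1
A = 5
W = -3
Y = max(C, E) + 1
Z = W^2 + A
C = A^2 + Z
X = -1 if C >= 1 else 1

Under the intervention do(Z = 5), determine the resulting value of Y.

31

The intervention breaks the incoming arrows to Z: Z = W^2 + A no longer applies, and Z = 5.
E = -2*A - 3*W + 1  [with A=5, W=-3]  = 0
C = A^2 + Z  [with A=5, Z=5]  = 30
Y = max(C, E) + 1  [with C=30, E=0]  = 31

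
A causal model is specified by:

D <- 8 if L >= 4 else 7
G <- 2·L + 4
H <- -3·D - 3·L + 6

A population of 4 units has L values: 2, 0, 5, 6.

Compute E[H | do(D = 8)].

-27.75

do(D=8) breaks D's dependence on L. With D=8 fixed, H across the units is -24, -18, -33, -36, mean -27.75.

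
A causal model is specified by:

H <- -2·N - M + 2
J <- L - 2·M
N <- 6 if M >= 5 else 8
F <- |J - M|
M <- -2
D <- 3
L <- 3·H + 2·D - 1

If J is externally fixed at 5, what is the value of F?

7

Intervening sets J = 5 and removes its equation (J <- L - 2·M).
F = |J - M|  [with J=5, M=-2]  = 7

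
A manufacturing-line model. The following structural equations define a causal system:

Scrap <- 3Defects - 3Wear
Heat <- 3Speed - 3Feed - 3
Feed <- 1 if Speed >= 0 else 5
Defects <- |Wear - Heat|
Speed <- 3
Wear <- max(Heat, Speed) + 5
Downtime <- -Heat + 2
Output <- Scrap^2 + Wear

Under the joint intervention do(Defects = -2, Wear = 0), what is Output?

36

Setting Defects = -2, Wear = 0 by intervention discards those variables' equations.
Scrap = 3Defects - 3Wear  [with Defects=-2, Wear=0]  = -6
Output = Scrap^2 + Wear  [with Scrap=-6, Wear=0]  = 36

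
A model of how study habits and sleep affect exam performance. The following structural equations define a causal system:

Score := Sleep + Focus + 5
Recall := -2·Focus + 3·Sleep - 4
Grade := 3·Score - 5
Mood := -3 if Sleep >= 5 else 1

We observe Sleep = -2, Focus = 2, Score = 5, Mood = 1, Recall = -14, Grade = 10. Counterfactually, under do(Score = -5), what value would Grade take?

-20

The intervention breaks the incoming arrows to Score: Score := Sleep + Focus + 5 no longer applies, and Score = -5.
Grade = 3·Score - 5  [with Score=-5]  = -20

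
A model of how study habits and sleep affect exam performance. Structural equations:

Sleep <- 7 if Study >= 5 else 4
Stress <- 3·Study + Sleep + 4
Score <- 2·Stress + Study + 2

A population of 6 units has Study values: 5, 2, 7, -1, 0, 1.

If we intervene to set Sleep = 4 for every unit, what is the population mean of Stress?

15

Under do(Sleep=4), Sleep's equation is replaced by Sleep=4 for every unit. Per-unit Stress: 23, 14, 29, 5, 8, 11. Mean = 15.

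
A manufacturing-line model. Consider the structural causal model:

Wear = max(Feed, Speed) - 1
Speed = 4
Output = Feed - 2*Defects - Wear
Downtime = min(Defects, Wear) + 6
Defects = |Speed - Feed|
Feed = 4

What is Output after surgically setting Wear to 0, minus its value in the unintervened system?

do(Wear=0) replaces the equation Wear = max(Feed, Speed) - 1 with the constant Wear = 0.
Defects = |Speed - Feed|  [with Speed=4, Feed=4]  = 0
Output = Feed - 2*Defects - Wear  [with Feed=4, Defects=0, Wear=0]  = 4
Without intervention: Wear = max(Feed, Speed) - 1  [with Feed=4, Speed=4]  = 3; Defects = |Speed - Feed|  [with Speed=4, Feed=4]  = 0; Output = Feed - 2*Defects - Wear  [with Feed=4, Defects=0, Wear=3]  = 1.
Change = 4 − 1 = 3.

3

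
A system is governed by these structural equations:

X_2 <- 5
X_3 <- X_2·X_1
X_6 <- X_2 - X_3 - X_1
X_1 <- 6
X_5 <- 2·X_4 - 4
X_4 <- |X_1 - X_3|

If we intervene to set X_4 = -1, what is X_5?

-6

Intervening sets X_4 = -1 and removes its equation (X_4 <- |X_1 - X_3|).
X_5 = 2·X_4 - 4  [with X_4=-1]  = -6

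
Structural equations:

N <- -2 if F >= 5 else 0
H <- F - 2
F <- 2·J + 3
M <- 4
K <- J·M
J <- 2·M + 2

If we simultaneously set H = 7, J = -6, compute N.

0

The joint intervention fixes H = 7, J = -6, removing each variable's own equation.
F = 2·J + 3  [with J=-6]  = -9
N = -2 if F >= 5 else 0  [with F=-9]  = 0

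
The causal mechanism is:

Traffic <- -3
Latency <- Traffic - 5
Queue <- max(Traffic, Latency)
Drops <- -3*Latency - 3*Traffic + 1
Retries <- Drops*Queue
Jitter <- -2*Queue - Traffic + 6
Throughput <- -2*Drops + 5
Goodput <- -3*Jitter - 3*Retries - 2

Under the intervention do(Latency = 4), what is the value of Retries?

-8

do(Latency=4) replaces the equation Latency <- Traffic - 5 with the constant Latency = 4.
Queue = max(Traffic, Latency)  [with Traffic=-3, Latency=4]  = 4
Drops = -3*Latency - 3*Traffic + 1  [with Latency=4, Traffic=-3]  = -2
Retries = Drops*Queue  [with Drops=-2, Queue=4]  = -8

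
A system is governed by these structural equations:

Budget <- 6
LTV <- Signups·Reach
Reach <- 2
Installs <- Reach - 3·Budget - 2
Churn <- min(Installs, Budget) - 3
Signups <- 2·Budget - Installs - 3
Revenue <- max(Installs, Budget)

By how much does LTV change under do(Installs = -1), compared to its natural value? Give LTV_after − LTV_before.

-34

The intervention breaks the incoming arrows to Installs: Installs <- Reach - 3·Budget - 2 no longer applies, and Installs = -1.
Signups = 2·Budget - Installs - 3  [with Budget=6, Installs=-1]  = 10
LTV = Signups·Reach  [with Signups=10, Reach=2]  = 20
Without intervention: Installs = Reach - 3·Budget - 2  [with Reach=2, Budget=6]  = -18; Signups = 2·Budget - Installs - 3  [with Budget=6, Installs=-18]  = 27; LTV = Signups·Reach  [with Signups=27, Reach=2]  = 54.
Change = 20 − 54 = -34.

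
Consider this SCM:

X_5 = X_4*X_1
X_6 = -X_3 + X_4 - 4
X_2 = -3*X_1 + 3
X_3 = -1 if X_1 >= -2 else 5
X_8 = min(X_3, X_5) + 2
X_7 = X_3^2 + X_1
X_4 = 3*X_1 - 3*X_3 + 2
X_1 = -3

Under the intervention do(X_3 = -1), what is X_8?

1

The intervention breaks the incoming arrows to X_3: X_3 = -1 if X_1 >= -2 else 5 no longer applies, and X_3 = -1.
X_4 = 3*X_1 - 3*X_3 + 2  [with X_1=-3, X_3=-1]  = -4
X_5 = X_4*X_1  [with X_4=-4, X_1=-3]  = 12
X_8 = min(X_3, X_5) + 2  [with X_3=-1, X_5=12]  = 1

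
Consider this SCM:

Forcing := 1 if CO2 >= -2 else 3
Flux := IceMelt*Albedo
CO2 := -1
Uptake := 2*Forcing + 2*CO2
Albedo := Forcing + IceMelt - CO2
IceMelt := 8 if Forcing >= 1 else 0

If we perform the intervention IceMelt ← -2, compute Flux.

do(IceMelt=-2) replaces the equation IceMelt := 8 if Forcing >= 1 else 0 with the constant IceMelt = -2.
Forcing = 1 if CO2 >= -2 else 3  [with CO2=-1]  = 1
Albedo = Forcing + IceMelt - CO2  [with Forcing=1, IceMelt=-2, CO2=-1]  = 0
Flux = IceMelt*Albedo  [with IceMelt=-2, Albedo=0]  = 0

0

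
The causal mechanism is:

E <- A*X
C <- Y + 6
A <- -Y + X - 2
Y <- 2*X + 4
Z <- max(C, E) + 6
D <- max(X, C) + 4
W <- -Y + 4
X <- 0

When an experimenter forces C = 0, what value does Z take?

6

do(C=0) replaces the equation C <- Y + 6 with the constant C = 0.
Y = 2*X + 4  [with X=0]  = 4
A = -Y + X - 2  [with Y=4, X=0]  = -6
E = A*X  [with A=-6, X=0]  = 0
Z = max(C, E) + 6  [with C=0, E=0]  = 6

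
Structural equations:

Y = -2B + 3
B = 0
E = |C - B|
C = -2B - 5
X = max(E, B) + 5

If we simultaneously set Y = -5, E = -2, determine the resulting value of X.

5

The joint intervention fixes Y = -5, E = -2, removing each variable's own equation.
X = max(E, B) + 5  [with E=-2, B=0]  = 5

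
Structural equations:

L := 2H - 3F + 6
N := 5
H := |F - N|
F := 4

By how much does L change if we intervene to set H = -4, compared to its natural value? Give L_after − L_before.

-10

The intervention breaks the incoming arrows to H: H := |F - N| no longer applies, and H = -4.
L = 2H - 3F + 6  [with H=-4, F=4]  = -14
Without intervention: H = |F - N|  [with F=4, N=5]  = 1; L = 2H - 3F + 6  [with H=1, F=4]  = -4.
Change = -14 − (-4) = -10.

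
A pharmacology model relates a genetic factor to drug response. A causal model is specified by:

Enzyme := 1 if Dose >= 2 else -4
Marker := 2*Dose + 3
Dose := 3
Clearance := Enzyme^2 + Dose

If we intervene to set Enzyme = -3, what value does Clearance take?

12

Under do(Enzyme=-3), the mechanism Enzyme := 1 if Dose >= 2 else -4 is discarded; Enzyme is fixed at -3.
Clearance = Enzyme^2 + Dose  [with Enzyme=-3, Dose=3]  = 12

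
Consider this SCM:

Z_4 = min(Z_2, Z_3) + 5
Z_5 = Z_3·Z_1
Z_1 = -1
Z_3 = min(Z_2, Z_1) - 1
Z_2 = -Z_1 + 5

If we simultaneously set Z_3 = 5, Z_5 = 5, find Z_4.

The joint intervention fixes Z_3 = 5, Z_5 = 5, removing each variable's own equation.
Z_2 = -Z_1 + 5  [with Z_1=-1]  = 6
Z_4 = min(Z_2, Z_3) + 5  [with Z_2=6, Z_3=5]  = 10

10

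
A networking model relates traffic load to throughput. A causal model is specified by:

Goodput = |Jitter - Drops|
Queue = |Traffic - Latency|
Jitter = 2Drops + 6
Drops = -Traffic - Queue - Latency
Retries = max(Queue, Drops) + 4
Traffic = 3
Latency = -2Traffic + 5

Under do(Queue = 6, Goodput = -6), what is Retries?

Setting Queue = 6, Goodput = -6 by intervention discards those variables' equations.
Latency = -2Traffic + 5  [with Traffic=3]  = -1
Drops = -Traffic - Queue - Latency  [with Traffic=3, Queue=6, Latency=-1]  = -8
Retries = max(Queue, Drops) + 4  [with Queue=6, Drops=-8]  = 10

10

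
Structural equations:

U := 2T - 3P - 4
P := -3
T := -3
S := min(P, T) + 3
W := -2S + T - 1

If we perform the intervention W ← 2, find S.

0

Under do(W=2), the mechanism W := -2S + T - 1 is discarded; W is fixed at 2.
Since S is not a descendant of the intervened variable, it is unaffected.
S = min(P, T) + 3  [with P=-3, T=-3]  = 0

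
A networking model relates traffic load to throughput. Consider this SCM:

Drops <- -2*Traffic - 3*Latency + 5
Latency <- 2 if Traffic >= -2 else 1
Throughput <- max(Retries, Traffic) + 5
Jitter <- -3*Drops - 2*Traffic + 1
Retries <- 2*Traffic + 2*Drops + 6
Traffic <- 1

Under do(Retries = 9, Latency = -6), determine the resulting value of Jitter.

The joint intervention fixes Retries = 9, Latency = -6, removing each variable's own equation.
Drops = -2*Traffic - 3*Latency + 5  [with Traffic=1, Latency=-6]  = 21
Jitter = -3*Drops - 2*Traffic + 1  [with Drops=21, Traffic=1]  = -64

-64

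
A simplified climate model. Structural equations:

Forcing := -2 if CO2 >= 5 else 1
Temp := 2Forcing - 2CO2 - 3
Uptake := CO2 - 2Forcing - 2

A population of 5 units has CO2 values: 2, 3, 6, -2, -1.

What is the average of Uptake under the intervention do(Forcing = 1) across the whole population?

-2.4

do(Forcing=1) breaks Forcing's dependence on CO2. With Forcing=1 fixed, Uptake across the units is -2, -1, 2, -6, -5, mean -2.4.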